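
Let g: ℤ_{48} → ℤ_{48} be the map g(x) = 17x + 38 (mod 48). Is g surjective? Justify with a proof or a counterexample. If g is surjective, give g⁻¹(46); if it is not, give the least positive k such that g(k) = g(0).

40

By definition, surjectivity means every element of the codomain has a preimage under g.
Since gcd(17, 48) = 1, 17 is invertible modulo 48. Euclid's algorithm: 48 = 2·17 + 14, 17 = 1·14 + 3, 14 = 4·3 + 2, 3 = 1·2 + 1; back-substituting gives 1 = 17·17 − 6·48, so 17⁻¹ ≡ 17 (mod 48).
Then y ↦ 17(y − 38) is a two-sided inverse to g, so every y ∈ ℤ_{48} has a preimage.
Hence g is surjective.
Since g is surjective, we compute g⁻¹(46): solve 17x + 38 ≡ 46 (mod 48), i.e. 17x ≡ 8 (mod 48).
Multiplying by 17⁻¹ = 17 gives x ≡ 17·8 = 136 = 2·48 + 40 ≡ 40 (mod 48).
Check: g(40) = 17·40 + 38 = 718 = 14·48 + 46 ≡ 46 (mod 48).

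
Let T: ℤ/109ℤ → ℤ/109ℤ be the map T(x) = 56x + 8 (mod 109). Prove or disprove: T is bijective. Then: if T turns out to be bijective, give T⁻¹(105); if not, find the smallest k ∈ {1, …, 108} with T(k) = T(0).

101

Recall: T is injective if T(x_1) = T(x_2) implies x_1 = x_2.
Suppose T(x_1) = T(x_2) in ℤ/109ℤ. Then 56x_1 + 8 ≡ 56x_2 + 8 (mod 109), therefore 56(x_1 − x_2) ≡ 0 (mod 109).
Since gcd(56, 109) = 1, 56 is invertible modulo 109, hence x_1 − x_2 ≡ 0 (mod 109), i.e. x_1 = x_2.
We now compute 56⁻¹ mod 109 explicitly. Euclid's algorithm: 109 = 1·56 + 53, 56 = 1·53 + 3, 53 = 17·3 + 2, 3 = 1·2 + 1; back-substituting gives 1 = 37·56 − 19·109, so 56⁻¹ ≡ 37 (mod 109).
Then y ↦ 37(y − 8) is a two-sided inverse to T, so every y ∈ ℤ/109ℤ has a preimage.
Thus T is bijective.
Since T is bijective, we find T⁻¹(105): we need 56x ≡ 105 − 8 ≡ 97 (mod 109). Using 56⁻¹ = 37: x ≡ 37·97 = 3589 = 32·109 + 101, so x = 101.
Check: T(101) = 56·101 + 8 = 5664 = 51·109 + 105 ≡ 105 (mod 109).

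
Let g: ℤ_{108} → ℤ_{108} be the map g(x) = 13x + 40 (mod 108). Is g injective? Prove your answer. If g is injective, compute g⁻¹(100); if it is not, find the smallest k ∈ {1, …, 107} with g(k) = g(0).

If g(u) = g(v), then 13u ≡ 13v (mod 108). Because gcd(13, 108) = 1, we may cancel 13 to get u ≡ v (mod 108).
Thus g is injective.
We now compute 13⁻¹ mod 108 explicitly. Euclid's algorithm: 108 = 8·13 + 4, 13 = 3·4 + 1; back-substituting gives 1 = 25·13 − 3·108, so 13⁻¹ ≡ 25 (mod 108).
Since g is injective, we find g⁻¹(100): we need 13x ≡ 100 − 40 ≡ 60 (mod 108). Using 13⁻¹ = 25: x ≡ 25·60 = 1500 = 13·108 + 96, so x = 96.
Check: g(96) = 13·96 + 40 = 1288 = 11·108 + 100 ≡ 100 (mod 108).

96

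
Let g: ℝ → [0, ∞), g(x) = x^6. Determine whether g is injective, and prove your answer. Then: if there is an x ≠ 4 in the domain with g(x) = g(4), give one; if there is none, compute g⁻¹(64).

g(4) = 4096 = (−4)^6 = g(−4) (since 6 is even), with 4 ≠ −4. So g is not injective.
For the follow-up, such an x exists: taking x = −4 ∈ ℝ gives g(−4) = 4096 = g(4) with −4 ≠ 4.

-4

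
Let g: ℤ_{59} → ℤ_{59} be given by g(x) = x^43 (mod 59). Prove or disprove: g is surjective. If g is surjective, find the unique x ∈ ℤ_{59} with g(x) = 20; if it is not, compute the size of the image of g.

Since 59 is prime, the nonzero elements of ℤ_{59} form a cyclic group of order 58.
As gcd(43, 58) = 1, raising to the 43rd power is a bijection on this group: if x_1^43 ≡ x_2^43 then (x_1x_2^{−1})^43 = 1, and the only element of order dividing gcd(43, 58) = 1 is 1, so x_1 = x_2.
With g(0) = 0 this makes g injective on all of ℤ_{59}, hence bijective (finite equal-size domain and codomain). In particular g is surjective.
Since g is surjective, we find the preimage of 20. The inverse of x ↦ x^43 on (ℤ_{59})^× is x ↦ x^27, because 43·27 = 1161 = 20·58 + 1 ≡ 1 (mod 58) and x^{58} = 1 for x ≠ 0 (Fermat). So g⁻¹(20) = 20^27 mod 59.
Repeated squaring mod 59: 20^1 ≡ 20, 20^2 ≡ 20² = 400 ≡ 46, 20^4 ≡ 46² = 2116 ≡ 51, 20^8 ≡ 51² = 2601 ≡ 5, 20^16 ≡ 5² = 25. Since 27 = 16 + 8 + 2 + 1, 20^27 ≡ 25·5·46·20: 25·5 = 125 ≡ 7, then 7·46 = 322 ≡ 27, then 27·20 = 540 ≡ 9. So 20^27 ≡ 9 (mod 59).
Hence g⁻¹(20) = 9.

9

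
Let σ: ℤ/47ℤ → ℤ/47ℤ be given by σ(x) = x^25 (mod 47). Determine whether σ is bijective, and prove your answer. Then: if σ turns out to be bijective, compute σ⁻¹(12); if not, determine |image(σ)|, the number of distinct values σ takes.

24

Since 47 is prime, the nonzero elements of ℤ/47ℤ form a cyclic group of order 46.
As gcd(25, 46) = 1, raising to the 25th power is a bijection on this group: if x_1^25 ≡ x_2^25 then (x_1x_2^{−1})^25 = 1, and the only element of order dividing gcd(25, 46) = 1 is 1, so x_1 = x_2.
With σ(0) = 0 this makes σ injective on all of ℤ/47ℤ, hence bijective (finite equal-size domain and codomain). In particular σ is bijective.
Since σ is bijective, we find the preimage of 12. The inverse of x ↦ x^25 on (ℤ/47ℤ)^× is x ↦ x^35, because 25·35 = 875 = 19·46 + 1 ≡ 1 (mod 46) and x^{46} = 1 for x ≠ 0 (Fermat). So σ⁻¹(12) = 12^35 mod 47.
Repeated squaring mod 47: 12^1 ≡ 12, 12^2 ≡ 12² = 144 ≡ 3, 12^4 ≡ 3² = 9, 12^8 ≡ 9² = 81 ≡ 34, 12^16 ≡ 34² = 1156 ≡ 28, 12^32 ≡ 28² = 784 ≡ 32. Since 35 = 32 + 2 + 1, 12^35 ≡ 32·3·12: 32·3 = 96 ≡ 2, then 2·12 = 24. So 12^35 ≡ 24 (mod 47).
Hence σ⁻¹(12) = 24.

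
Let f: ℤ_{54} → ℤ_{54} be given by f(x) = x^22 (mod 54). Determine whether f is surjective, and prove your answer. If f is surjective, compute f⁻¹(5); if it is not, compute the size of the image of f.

f(0) = 0^22 = 0.
f(6): Repeated squaring mod 54: 6^1 ≡ 6, 6^2 ≡ 6² = 36, 6^4 ≡ 36² = 1296 ≡ 0, 6^8 ≡ 0² = 0, 6^16 ≡ 0² = 0. Since 22 = 16 + 4 + 2, 6^22 ≡ 0·0·36: 0·0 = 0, then 0·36 = 0. So 6^22 ≡ 0 (mod 54).
So f(0) = f(6) = 0 while 0 ≠ 6, so f is not injective.
A non-injective map from the 54-element set ℤ_{54} to itself takes at most 53 distinct values, so it cannot be surjective. Hence f is not surjective.
Since f is not surjective, we determine |image(f)|. Computing x^22 mod 54 for each x (by repeated squaring, reducing mod 54 at every step), the values f(0), f(1), …, f(53) are: 0, 1, 16, 27, 40, 31, 0, 25, 46, 27, 10, 7, 0, 49, 22, 27, 34, 37, 0, 19, 52, 27, 4, 13, 0, 43, 28, 27, 28, 43, 0, 13, 4, 27, 52, 19, 0, 37, 34, 27, 22, 49, 0, 7, 10, 27, 46, 25, 0, 31, 40, 27, 16, 1.
The distinct values are {0, 1, 4, 7, 10, 13, 16, 19, 22, 25, 27, 28, 31, 34, 37, 40, 43, 46, 49, 52}; there are 20 of them.

20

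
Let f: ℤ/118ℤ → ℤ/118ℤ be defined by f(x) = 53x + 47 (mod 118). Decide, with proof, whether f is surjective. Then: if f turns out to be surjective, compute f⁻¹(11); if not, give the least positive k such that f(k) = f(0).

Since gcd(53, 118) = 1, 53 is invertible modulo 118. Euclid's algorithm: 118 = 2·53 + 12, 53 = 4·12 + 5, 12 = 2·5 + 2, 5 = 2·2 + 1; back-substituting gives 1 = 49·53 − 22·118, so 53⁻¹ ≡ 49 (mod 118).
For any y ∈ ℤ/118ℤ, x = 49(y − 47) mod 118 satisfies f(x) = 53·49(y − 47) + 47 ≡ y (since 53·49 ≡ 1 mod 118). So every y has a preimage.
Thus f is surjective.
Since f is surjective, we compute f⁻¹(11): solve 53x + 47 ≡ 11 (mod 118), i.e. 53x ≡ 82 (mod 118).
Multiplying by 53⁻¹ = 49 gives x ≡ 49·82 = 4018 = 34·118 + 6 ≡ 6 (mod 118).
Check: f(6) = 53·6 + 47 = 365 = 3·118 + 11 ≡ 11 (mod 118).

6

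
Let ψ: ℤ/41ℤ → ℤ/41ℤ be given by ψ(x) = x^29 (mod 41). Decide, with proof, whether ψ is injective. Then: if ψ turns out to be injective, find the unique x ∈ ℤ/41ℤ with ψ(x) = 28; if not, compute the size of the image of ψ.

7

Since 41 is prime, the nonzero elements of ℤ/41ℤ form a cyclic group of order 40.
As gcd(29, 40) = 1, raising to the 29th power is a bijection on this group: if x_1^29 ≡ x_2^29 then (x_1x_2^{−1})^29 = 1, and the only element of order dividing gcd(29, 40) = 1 is 1, so x_1 = x_2.
With ψ(0) = 0 this makes ψ injective on all of ℤ/41ℤ, hence bijective (finite equal-size domain and codomain). In particular ψ is injective.
Since ψ is injective, we find the preimage of 28. The inverse of x ↦ x^29 on (ℤ/41ℤ)^× is x ↦ x^29, because 29·29 = 841 = 21·40 + 1 ≡ 1 (mod 40) and x^{40} = 1 for x ≠ 0 (Fermat). So ψ⁻¹(28) = 28^29 mod 41.
Repeated squaring mod 41: 28^1 ≡ 28, 28^2 ≡ 28² = 784 ≡ 5, 28^4 ≡ 5² = 25, 28^8 ≡ 25² = 625 ≡ 10, 28^16 ≡ 10² = 100 ≡ 18. Since 29 = 16 + 8 + 4 + 1, 28^29 ≡ 18·10·25·28: 18·10 = 180 ≡ 16, then 16·25 = 400 ≡ 31, then 31·28 = 868 ≡ 7. So 28^29 ≡ 7 (mod 41).
Hence ψ⁻¹(28) = 7.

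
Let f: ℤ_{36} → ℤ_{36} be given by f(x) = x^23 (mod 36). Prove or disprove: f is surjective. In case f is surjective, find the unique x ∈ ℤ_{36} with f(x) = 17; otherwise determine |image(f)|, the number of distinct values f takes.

f(0) = 0^23 = 0.
f(6): Repeated squaring mod 36: 6^1 ≡ 6, 6^2 ≡ 6² = 36 ≡ 0, 6^4 ≡ 0² = 0, 6^8 ≡ 0² = 0, 6^16 ≡ 0² = 0. Since 23 = 16 + 4 + 2 + 1, 6^23 ≡ 0·0·0·6: 0·0 = 0, then 0·0 = 0, then 0·6 = 0. So 6^23 ≡ 0 (mod 36).
So f(0) = f(6) = 0 while 0 ≠ 6, so f is not injective.
A non-injective map from the 36-element set ℤ_{36} to itself takes at most 35 distinct values, so it cannot be surjective. Hence f is not surjective.
Since f is not surjective, we determine |image(f)|. Computing x^23 mod 36 for each x (by repeated squaring, reducing mod 36 at every step), the values f(0), f(1), …, f(35) are: 0, 1, 32, 27, 16, 29, 0, 31, 8, 9, 28, 23, 0, 25, 20, 27, 4, 17, 0, 19, 32, 9, 16, 11, 0, 13, 8, 27, 28, 5, 0, 7, 20, 9, 4, 35.
The distinct values are {0, 1, 4, 5, 7, 8, 9, 11, 13, 16, 17, 19, 20, 23, 25, 27, 28, 29, 31, 32, 35}; there are 21 of them.

21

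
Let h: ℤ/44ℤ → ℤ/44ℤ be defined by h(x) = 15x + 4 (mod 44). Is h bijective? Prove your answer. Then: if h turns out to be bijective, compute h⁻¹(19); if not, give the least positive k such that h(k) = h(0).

1

If h(u) = h(v), then 15u ≡ 15v (mod 44). Because gcd(15, 44) = 1, we may cancel 15 to get u ≡ v (mod 44).
We now compute 15⁻¹ mod 44 explicitly. Euclid's algorithm: 44 = 2·15 + 14, 15 = 1·14 + 1; back-substituting gives 1 = 3·15 − 1·44, so 15⁻¹ ≡ 3 (mod 44).
For any y ∈ ℤ/44ℤ, x = 3(y − 4) mod 44 satisfies h(x) = 15·3(y − 4) + 4 ≡ y (since 15·3 ≡ 1 mod 44). So every y has a preimage.
Thus h is bijective.
Since h is bijective, we compute h⁻¹(19): solve 15x + 4 ≡ 19 (mod 44), i.e. 15x ≡ 15 (mod 44).
Multiplying by 15⁻¹ = 3 gives x ≡ 3·15 = 45 = 1·44 + 1 ≡ 1 (mod 44).
Check: h(1) = 15·1 + 4 = 19 ≡ 19 (mod 44).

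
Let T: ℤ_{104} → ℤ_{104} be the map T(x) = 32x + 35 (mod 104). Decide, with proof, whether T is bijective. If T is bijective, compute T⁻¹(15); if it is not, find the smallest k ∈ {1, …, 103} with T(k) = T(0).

Recall: injectivity means: for all x_1, x_2 in the domain, T(x_1) = T(x_2) implies x_1 = x_2.
We have gcd(32, 104) = 8 > 1. Taking x_1 = 0 and x_2 = 13: T(0) = 35 and T(13) = 32·13 + 35 = 451 ≡ 35 (mod 104).
So T(0) = T(13) while 0 ≠ 13, thus T is not injective, hence not bijective.
Since T is not bijective, we find the least positive k with T(k) = T(0): this means 32k ≡ 0 (mod 104), i.e. 104 ∣ 32k. Since gcd(32, 104) = 8, dividing through by 8 this holds exactly when 13 ∣ 4k, and as gcd(4, 13) = 1, exactly when 13 ∣ k.
The smallest positive such k is 13.

13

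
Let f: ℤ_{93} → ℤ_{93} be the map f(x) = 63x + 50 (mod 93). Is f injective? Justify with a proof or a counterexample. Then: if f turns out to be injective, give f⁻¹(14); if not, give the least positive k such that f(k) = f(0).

31

By definition, f is injective if f(a) = f(b) implies a = b.
We have gcd(63, 93) = 3 > 1. Taking a = 0 and b = 31: f(0) = 50 and f(31) = 63·31 + 50 = 2003 ≡ 50 (mod 93).
So f(0) = f(31) while 0 ≠ 31, thus f is not injective.
Since f is not injective, we find the least positive k with f(k) = f(0): this means 63k ≡ 0 (mod 93), i.e. 93 ∣ 63k. Since gcd(63, 93) = 3, dividing through by 3 this holds exactly when 31 ∣ 21k, and as gcd(21, 31) = 1, exactly when 31 ∣ k.
The smallest positive such k is 31.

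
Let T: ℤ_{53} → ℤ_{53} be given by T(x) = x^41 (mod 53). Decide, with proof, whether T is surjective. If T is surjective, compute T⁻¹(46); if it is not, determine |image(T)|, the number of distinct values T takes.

Since 53 is prime, the nonzero elements of ℤ_{53} form a cyclic group of order 52.
As gcd(41, 52) = 1, raising to the 41st power is a bijection on this group: if u^41 ≡ v^41 then (uv^{−1})^41 = 1, and the only element of order dividing gcd(41, 52) = 1 is 1, so u = v.
With T(0) = 0 this makes T injective on all of ℤ_{53}, hence bijective (finite equal-size domain and codomain). In particular T is surjective.
Since T is surjective, we find the preimage of 46. The inverse of x ↦ x^41 on (ℤ_{53})^× is x ↦ x^33, because 41·33 = 1353 = 26·52 + 1 ≡ 1 (mod 52) and x^{52} = 1 for x ≠ 0 (Fermat). So T⁻¹(46) = 46^33 mod 53.
Repeated squaring mod 53: 46^1 ≡ 46, 46^2 ≡ 46² = 2116 ≡ 49, 46^4 ≡ 49² = 2401 ≡ 16, 46^8 ≡ 16² = 256 ≡ 44, 46^16 ≡ 44² = 1936 ≡ 28, 46^32 ≡ 28² = 784 ≡ 42. Since 33 = 32 + 1, 46^33 ≡ 42·46: 42·46 = 1932 ≡ 24. So 46^33 ≡ 24 (mod 53).
Hence T⁻¹(46) = 24.

24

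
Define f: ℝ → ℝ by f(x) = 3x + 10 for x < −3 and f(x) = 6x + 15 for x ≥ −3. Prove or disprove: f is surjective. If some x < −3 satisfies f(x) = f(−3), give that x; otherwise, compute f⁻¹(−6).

-13/3

Both pieces are strictly increasing (slopes 3 and 6), so each is injective on its own interval.
The left piece maps (−∞, −3) onto (−∞, 1); the right piece maps [−3, ∞) onto [−3, ∞).
The union (−∞, 1) ∪ [−3, ∞) covers ℝ, so f is surjective.
For the follow-up: the images overlap, so an x < −3 with f(x) = f(−3) exists. f(−3) = −3; solving 3x + 10 = −3 for x < −3 gives x = (−3 − 10)/3 = −13/3.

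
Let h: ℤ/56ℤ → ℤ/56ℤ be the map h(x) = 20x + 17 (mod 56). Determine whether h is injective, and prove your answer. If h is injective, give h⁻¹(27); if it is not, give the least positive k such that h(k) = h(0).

14

Recall that h is injective when h(u) = h(v) forces u = v.
We have gcd(20, 56) = 4 > 1. Taking u = 0 and v = 14: h(0) = 17 and h(14) = 20·14 + 17 = 297 ≡ 17 (mod 56).
So h(0) = h(14) while 0 ≠ 14, thus h is not injective.
Since h is not injective, we find the least positive k with h(k) = h(0): this means 20k ≡ 0 (mod 56), i.e. 56 ∣ 20k. Since gcd(20, 56) = 4, dividing through by 4 this holds exactly when 14 ∣ 5k, and as gcd(5, 14) = 1, exactly when 14 ∣ k.
The smallest positive such k is 14.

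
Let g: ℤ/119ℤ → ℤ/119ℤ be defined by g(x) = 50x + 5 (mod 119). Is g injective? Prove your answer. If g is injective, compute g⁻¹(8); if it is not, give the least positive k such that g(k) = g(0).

Suppose g(u) = g(v) in ℤ/119ℤ. Then 50u + 5 ≡ 50v + 5 (mod 119), hence 50(u − v) ≡ 0 (mod 119).
Since gcd(50, 119) = 1, 50 is invertible modulo 119, so u − v ≡ 0 (mod 119), i.e. u = v.
Therefore g is injective.
We now compute 50⁻¹ mod 119 explicitly. Euclid's algorithm: 119 = 2·50 + 19, 50 = 2·19 + 12, 19 = 1·12 + 7, 12 = 1·7 + 5, 7 = 1·5 + 2, 5 = 2·2 + 1; back-substituting gives 1 = 50·50 − 21·119, so 50⁻¹ ≡ 50 (mod 119).
Since g is injective, we find g⁻¹(8): we need 50x ≡ 8 − 5 ≡ 3 (mod 119). Using 50⁻¹ = 50: x ≡ 50·3 = 150 = 1·119 + 31, so x = 31.
Check: g(31) = 50·31 + 5 = 1555 = 13·119 + 8 ≡ 8 (mod 119).

31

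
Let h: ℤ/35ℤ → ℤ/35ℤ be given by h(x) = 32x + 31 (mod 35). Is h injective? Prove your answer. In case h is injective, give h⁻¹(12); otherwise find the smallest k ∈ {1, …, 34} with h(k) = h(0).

18

If h(x_1) = h(x_2), then 32x_1 ≡ 32x_2 (mod 35). Because gcd(32, 35) = 1, we may cancel 32 to get x_1 ≡ x_2 (mod 35).
Hence h is injective.
We now compute 32⁻¹ mod 35 explicitly. Euclid's algorithm: 35 = 1·32 + 3, 32 = 10·3 + 2, 3 = 1·2 + 1; back-substituting gives 1 = 23·32 − 21·35, so 32⁻¹ ≡ 23 (mod 35).
Since h is injective, we find h⁻¹(12): we need 32x ≡ 12 − 31 ≡ 16 (mod 35). Using 32⁻¹ = 23: x ≡ 23·16 = 368 = 10·35 + 18, so x = 18.
Check: h(18) = 32·18 + 31 = 607 = 17·35 + 12 ≡ 12 (mod 35).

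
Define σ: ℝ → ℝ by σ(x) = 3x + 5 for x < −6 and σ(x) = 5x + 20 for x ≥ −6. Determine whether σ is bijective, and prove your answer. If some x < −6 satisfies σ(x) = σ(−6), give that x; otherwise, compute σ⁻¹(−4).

Both pieces are strictly increasing (slopes 3 and 5), so each is injective on its own interval.
The left piece maps (−∞, −6) onto (−∞, −13); the right piece maps [−6, ∞) onto [−10, ∞).
The images leave a gap (−13 has no preimage), so σ is not surjective, hence not bijective.
Because the two images are disjoint, no x < −6 has σ(x) = σ(−6), so we compute σ⁻¹(−4): −4 lies in [−10, ∞), so solve 5x + 20 = −4: x = (−4 − 20)/5 = −24/5.

-24/5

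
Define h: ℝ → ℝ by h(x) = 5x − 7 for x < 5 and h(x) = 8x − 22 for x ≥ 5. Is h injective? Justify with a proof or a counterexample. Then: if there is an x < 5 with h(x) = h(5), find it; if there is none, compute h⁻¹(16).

23/5

Both pieces are strictly increasing (slopes 5 and 8), so each is injective on its own interval.
The left piece maps (−∞, 5) onto (−∞, 18); the right piece maps [5, ∞) onto [18, ∞).
These images are disjoint, so no value is attained by both pieces. Hence h is injective.
Because the two images are disjoint, no x < 5 has h(x) = h(5), so we compute h⁻¹(16): 16 lies in (−∞, 18), so solve 5x − 7 = 16: x = (16 + 7)/5 = 23/5.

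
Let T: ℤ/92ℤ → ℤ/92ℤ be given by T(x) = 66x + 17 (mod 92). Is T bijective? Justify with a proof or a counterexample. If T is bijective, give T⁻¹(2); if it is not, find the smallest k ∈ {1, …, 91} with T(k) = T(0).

46

We have gcd(66, 92) = 2 > 1. Taking u = 0 and v = 46: T(0) = 17 and T(46) = 66·46 + 17 = 3053 ≡ 17 (mod 92).
So T(0) = T(46) while 0 ≠ 46, thus T is not injective, hence not bijective.
Since T is not bijective, we find the least positive k with T(k) = T(0): this means 66k ≡ 0 (mod 92), i.e. 92 ∣ 66k. Since gcd(66, 92) = 2, dividing through by 2 this holds exactly when 46 ∣ 33k, and as gcd(33, 46) = 1, exactly when 46 ∣ k.
The smallest positive such k is 46.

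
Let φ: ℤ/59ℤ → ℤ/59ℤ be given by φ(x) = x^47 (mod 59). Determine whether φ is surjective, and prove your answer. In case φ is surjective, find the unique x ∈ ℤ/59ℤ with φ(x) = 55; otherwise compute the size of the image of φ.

50

Since 59 is prime, the nonzero elements of ℤ/59ℤ form a cyclic group of order 58.
As gcd(47, 58) = 1, raising to the 47th power is a bijection on this group: if u^47 ≡ v^47 then (uv^{−1})^47 = 1, and the only element of order dividing gcd(47, 58) = 1 is 1, so u = v.
With φ(0) = 0 this makes φ injective on all of ℤ/59ℤ, hence bijective (finite equal-size domain and codomain). In particular φ is surjective.
Since φ is surjective, we find the preimage of 55. The inverse of x ↦ x^47 on (ℤ/59ℤ)^× is x ↦ x^21, because 47·21 = 987 = 17·58 + 1 ≡ 1 (mod 58) and x^{58} = 1 for x ≠ 0 (Fermat). So φ⁻¹(55) = 55^21 mod 59.
Repeated squaring mod 59: 55^1 ≡ 55, 55^2 ≡ 55² = 3025 ≡ 16, 55^4 ≡ 16² = 256 ≡ 20, 55^8 ≡ 20² = 400 ≡ 46, 55^16 ≡ 46² = 2116 ≡ 51. Since 21 = 16 + 4 + 1, 55^21 ≡ 51·20·55: 51·20 = 1020 ≡ 17, then 17·55 = 935 ≡ 50. So 55^21 ≡ 50 (mod 59).
Hence φ⁻¹(55) = 50.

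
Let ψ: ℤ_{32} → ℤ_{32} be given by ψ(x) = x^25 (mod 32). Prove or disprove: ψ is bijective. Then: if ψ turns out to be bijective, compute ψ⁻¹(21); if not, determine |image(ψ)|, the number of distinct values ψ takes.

17

ψ(0) = 0^25 = 0.
ψ(2): Repeated squaring mod 32: 2^1 ≡ 2, 2^2 ≡ 2² = 4, 2^4 ≡ 4² = 16, 2^8 ≡ 16² = 256 ≡ 0, 2^16 ≡ 0² = 0. Since 25 = 16 + 8 + 1, 2^25 ≡ 0·0·2: 0·0 = 0, then 0·2 = 0. So 2^25 ≡ 0 (mod 32).
So ψ(0) = ψ(2) = 0 while 0 ≠ 2, thus ψ is not injective, hence not bijective.
Since ψ is not bijective, we determine |image(ψ)|. Computing x^25 mod 32 for each x (by repeated squaring, reducing mod 32 at every step), the values ψ(0), ψ(1), …, ψ(31) are: 0, 1, 0, 3, 0, 5, 0, 7, 0, 9, 0, 11, 0, 13, 0, 15, 0, 17, 0, 19, 0, 21, 0, 23, 0, 25, 0, 27, 0, 29, 0, 31.
The distinct values are {0, 1, 3, 5, 7, 9, 11, 13, 15, 17, 19, 21, 23, 25, 27, 29, 31}; there are 17 of them.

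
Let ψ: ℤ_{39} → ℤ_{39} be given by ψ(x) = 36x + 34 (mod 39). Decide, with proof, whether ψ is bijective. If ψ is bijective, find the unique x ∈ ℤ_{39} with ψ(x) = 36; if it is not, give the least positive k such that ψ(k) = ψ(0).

We have gcd(36, 39) = 3 > 1. Taking u = 0 and v = 13: ψ(0) = 34 and ψ(13) = 36·13 + 34 = 502 ≡ 34 (mod 39).
So ψ(0) = ψ(13) while 0 ≠ 13, thus ψ is not injective, hence not bijective.
Since ψ is not bijective, we find the least positive k with ψ(k) = ψ(0): this means 36k ≡ 0 (mod 39), i.e. 39 ∣ 36k. Since gcd(36, 39) = 3, dividing through by 3 this holds exactly when 13 ∣ 12k, and as gcd(12, 13) = 1, exactly when 13 ∣ k.
The smallest positive such k is 13.

13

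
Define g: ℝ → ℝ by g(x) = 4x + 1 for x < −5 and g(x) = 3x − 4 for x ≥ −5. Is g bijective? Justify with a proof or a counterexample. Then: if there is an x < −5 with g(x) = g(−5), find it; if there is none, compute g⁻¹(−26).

Both pieces are strictly increasing (slopes 4 and 3), so each is injective on its own interval.
The left piece maps (−∞, −5) onto (−∞, −19); the right piece maps [−5, ∞) onto [−19, ∞).
Since −19 = −19, the images partition ℝ: g is injective and surjective, hence bijective.
Because the two images are disjoint, no x < −5 has g(x) = g(−5), so we compute g⁻¹(−26): −26 lies in (−∞, −19), so solve 4x + 1 = −26: x = (−26 − 1)/4 = −27/4.

-27/4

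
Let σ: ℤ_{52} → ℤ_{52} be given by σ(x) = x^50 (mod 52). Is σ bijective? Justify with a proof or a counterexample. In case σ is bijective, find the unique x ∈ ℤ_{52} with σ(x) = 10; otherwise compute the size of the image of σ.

14

σ(12): Repeated squaring mod 52: 12^1 ≡ 12, 12^2 ≡ 12² = 144 ≡ 40, 12^4 ≡ 40² = 1600 ≡ 40, 12^8 ≡ 40² = 1600 ≡ 40, 12^16 ≡ 40² = 1600 ≡ 40, 12^32 ≡ 40² = 1600 ≡ 40. Since 50 = 32 + 16 + 2, 12^50 ≡ 40·40·40: 40·40 = 1600 ≡ 40, then 40·40 = 1600 ≡ 40. So 12^50 ≡ 40 (mod 52).
σ(14): Repeated squaring mod 52: 14^1 ≡ 14, 14^2 ≡ 14² = 196 ≡ 40, 14^4 ≡ 40² = 1600 ≡ 40, 14^8 ≡ 40² = 1600 ≡ 40, 14^16 ≡ 40² = 1600 ≡ 40, 14^32 ≡ 40² = 1600 ≡ 40. Since 50 = 32 + 16 + 2, 14^50 ≡ 40·40·40: 40·40 = 1600 ≡ 40, then 40·40 = 1600 ≡ 40. So 14^50 ≡ 40 (mod 52).
So σ(12) = σ(14) = 40 while 12 ≠ 14, hence σ is not injective, hence not bijective.
Since σ is not bijective, we determine |image(σ)|. Computing x^50 mod 52 for each x (by repeated squaring, reducing mod 52 at every step), the values σ(0), σ(1), …, σ(51) are: 0, 1, 4, 9, 16, 25, 36, 49, 12, 29, 48, 17, 40, 13, 40, 17, 48, 29, 12, 49, 36, 25, 16, 9, 4, 1, 0, 1, 4, 9, 16, 25, 36, 49, 12, 29, 48, 17, 40, 13, 40, 17, 48, 29, 12, 49, 36, 25, 16, 9, 4, 1.
The distinct values are {0, 1, 4, 9, 12, 13, 16, 17, 25, 29, 36, 40, 48, 49}; there are 14 of them.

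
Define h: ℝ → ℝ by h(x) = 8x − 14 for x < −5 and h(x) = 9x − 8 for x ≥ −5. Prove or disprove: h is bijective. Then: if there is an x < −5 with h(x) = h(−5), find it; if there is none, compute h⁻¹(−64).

Both pieces are strictly increasing (slopes 8 and 9), so each is injective on its own interval.
The left piece maps (−∞, −5) onto (−∞, −54); the right piece maps [−5, ∞) onto [−53, ∞).
The images leave a gap (−54 has no preimage), so h is not surjective, hence not bijective.
Because the two images are disjoint, no x < −5 has h(x) = h(−5), so we compute h⁻¹(−64): −64 lies in (−∞, −54), so solve 8x − 14 = −64: x = (−64 + 14)/8 = −25/4.

-25/4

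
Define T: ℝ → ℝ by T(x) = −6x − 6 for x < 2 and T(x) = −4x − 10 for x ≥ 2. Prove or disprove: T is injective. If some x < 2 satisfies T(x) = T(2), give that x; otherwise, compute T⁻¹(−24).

Both pieces are strictly decreasing (slopes −6 and −4), so each is injective on its own interval.
The left piece maps (−∞, 2) onto (−18, ∞); the right piece maps [2, ∞) onto (−∞, −18].
These images are disjoint, so no value is attained by both pieces. Hence T is injective.
Because the two images are disjoint, no x < 2 has T(x) = T(2), so we compute T⁻¹(−24): −24 lies in (−∞, −18], so solve −4x − 10 = −24: x = (−24 + 10)/(−4) = 7/2.

7/2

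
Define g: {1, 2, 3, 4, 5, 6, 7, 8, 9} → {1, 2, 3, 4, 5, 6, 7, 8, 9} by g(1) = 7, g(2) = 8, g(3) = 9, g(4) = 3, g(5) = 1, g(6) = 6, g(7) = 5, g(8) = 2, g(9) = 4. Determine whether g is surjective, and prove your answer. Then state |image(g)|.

9

Every element of the codomain has a preimage: 1 = g(5), 2 = g(8), 3 = g(4), 4 = g(9), 5 = g(7), 6 = g(6), 7 = g(1), 8 = g(2), 9 = g(3).
Therefore g is surjective.
The image of g is {1, 2, 3, 4, 5, 6, 7, 8, 9}, which has 9 elements.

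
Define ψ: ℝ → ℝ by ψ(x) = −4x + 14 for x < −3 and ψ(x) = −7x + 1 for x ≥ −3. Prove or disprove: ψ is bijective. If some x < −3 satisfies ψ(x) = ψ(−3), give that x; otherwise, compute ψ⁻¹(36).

-11/2

Both pieces are strictly decreasing (slopes −4 and −7), so each is injective on its own interval.
The left piece maps (−∞, −3) onto (26, ∞); the right piece maps [−3, ∞) onto (−∞, 22].
The images leave a gap (26 has no preimage), so ψ is not surjective, hence not bijective.
Because the two images are disjoint, no x < −3 has ψ(x) = ψ(−3), so we compute ψ⁻¹(36): 36 lies in (26, ∞), so solve −4x + 14 = 36: x = (36 − 14)/(−4) = −11/2.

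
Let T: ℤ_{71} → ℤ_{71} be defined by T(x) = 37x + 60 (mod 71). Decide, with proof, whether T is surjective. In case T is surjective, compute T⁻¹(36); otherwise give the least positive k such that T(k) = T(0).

Since gcd(37, 71) = 1, 37 is invertible modulo 71. Euclid's algorithm: 71 = 1·37 + 34, 37 = 1·34 + 3, 34 = 11·3 + 1; back-substituting gives 1 = 48·37 − 25·71, so 37⁻¹ ≡ 48 (mod 71).
Then y ↦ 48(y − 60) is a two-sided inverse to T, so every y ∈ ℤ_{71} has a preimage.
Therefore T is surjective.
Since T is surjective, we compute T⁻¹(36): solve 37x + 60 ≡ 36 (mod 71), i.e. 37x ≡ 47 (mod 71).
Multiplying by 37⁻¹ = 48 gives x ≡ 48·47 = 2256 = 31·71 + 55 ≡ 55 (mod 71).
Check: T(55) = 37·55 + 60 = 2095 = 29·71 + 36 ≡ 36 (mod 71).

55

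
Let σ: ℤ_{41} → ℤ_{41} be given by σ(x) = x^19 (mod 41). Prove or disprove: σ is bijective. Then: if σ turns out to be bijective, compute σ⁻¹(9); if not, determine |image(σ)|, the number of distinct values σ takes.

Since 41 is prime, the nonzero elements of ℤ_{41} form a cyclic group of order 40.
As gcd(19, 40) = 1, raising to the 19th power is a bijection on this group: if u^19 ≡ v^19 then (uv^{−1})^19 = 1, and the only element of order dividing gcd(19, 40) = 1 is 1, so u = v.
With σ(0) = 0 this makes σ injective on all of ℤ_{41}, hence bijective (finite equal-size domain and codomain). In particular σ is bijective.
Since σ is bijective, we find the preimage of 9. The inverse of x ↦ x^19 on (ℤ_{41})^× is x ↦ x^19, because 19·19 = 361 = 9·40 + 1 ≡ 1 (mod 40) and x^{40} = 1 for x ≠ 0 (Fermat). So σ⁻¹(9) = 9^19 mod 41.
Repeated squaring mod 41: 9^1 ≡ 9, 9^2 ≡ 9² = 81 ≡ 40, 9^4 ≡ 40² = 1600 ≡ 1, 9^8 ≡ 1² = 1, 9^16 ≡ 1² = 1. Since 19 = 16 + 2 + 1, 9^19 ≡ 1·40·9: 1·40 = 40, then 40·9 = 360 ≡ 32. So 9^19 ≡ 32 (mod 41).
Hence σ⁻¹(9) = 32.

32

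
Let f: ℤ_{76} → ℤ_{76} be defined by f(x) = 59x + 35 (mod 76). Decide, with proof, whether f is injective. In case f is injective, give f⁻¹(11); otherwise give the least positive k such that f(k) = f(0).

Recall: f is injective when f(s) = f(t) forces s = t.
If f(s) = f(t), then 59s ≡ 59t (mod 76). Because gcd(59, 76) = 1, we may cancel 59 to get s ≡ t (mod 76).
Hence f is injective.
We now compute 59⁻¹ mod 76 explicitly. Euclid's algorithm: 76 = 1·59 + 17, 59 = 3·17 + 8, 17 = 2·8 + 1; back-substituting gives 1 = 67·59 − 52·76, so 59⁻¹ ≡ 67 (mod 76).
Since f is injective, we compute f⁻¹(11): solve 59x + 35 ≡ 11 (mod 76), i.e. 59x ≡ 52 (mod 76).
Multiplying by 59⁻¹ = 67 gives x ≡ 67·52 = 3484 = 45·76 + 64 ≡ 64 (mod 76).
Check: f(64) = 59·64 + 35 = 3811 = 50·76 + 11 ≡ 11 (mod 76).

64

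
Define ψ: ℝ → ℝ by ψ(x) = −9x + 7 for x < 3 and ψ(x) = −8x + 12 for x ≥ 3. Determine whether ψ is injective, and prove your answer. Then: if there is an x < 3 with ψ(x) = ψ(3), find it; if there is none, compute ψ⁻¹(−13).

Both pieces are strictly decreasing (slopes −9 and −8), so each is injective on its own interval.
The left piece maps (−∞, 3) onto (−20, ∞); the right piece maps [3, ∞) onto (−∞, −12].
These images overlap. In particular ψ(3) = −12 (right piece), and solving −9x + 7 = −12 on the left piece gives x = 19/9 < 3.
So ψ(19/9) = ψ(3) with 19/9 ≠ 3, and ψ is not injective. This x = 19/9 is the requested value below 3.

19/9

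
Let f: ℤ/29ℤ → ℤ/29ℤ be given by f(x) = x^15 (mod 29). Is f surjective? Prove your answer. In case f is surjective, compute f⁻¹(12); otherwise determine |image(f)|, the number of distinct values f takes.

17

Since 29 is prime, the nonzero elements of ℤ/29ℤ form a cyclic group of order 28.
As gcd(15, 28) = 1, raising to the 15th power is a bijection on this group: if u^15 ≡ v^15 then (uv^{−1})^15 = 1, and the only element of order dividing gcd(15, 28) = 1 is 1, so u = v.
With f(0) = 0 this makes f injective on all of ℤ/29ℤ, hence bijective (finite equal-size domain and codomain). In particular f is surjective.
Since f is surjective, we find the preimage of 12. The inverse of x ↦ x^15 on (ℤ/29ℤ)^× is x ↦ x^15, because 15·15 = 225 = 8·28 + 1 ≡ 1 (mod 28) and x^{28} = 1 for x ≠ 0 (Fermat). So f⁻¹(12) = 12^15 mod 29.
Repeated squaring mod 29: 12^1 ≡ 12, 12^2 ≡ 12² = 144 ≡ 28, 12^4 ≡ 28² = 784 ≡ 1, 12^8 ≡ 1² = 1. Since 15 = 8 + 4 + 2 + 1, 12^15 ≡ 1·1·28·12: 1·1 = 1, then 1·28 = 28, then 28·12 = 336 ≡ 17. So 12^15 ≡ 17 (mod 29).
Hence f⁻¹(12) = 17.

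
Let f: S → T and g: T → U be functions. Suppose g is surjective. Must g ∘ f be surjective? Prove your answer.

not surjective

No. Take S = {1}, T = U = {1, 2, 3, 4}, f(1) = 1, and g = identity (surjective).
Then (g ∘ f)(1) = 1, and 4 ∈ U has no preimage under g ∘ f, so g ∘ f is not surjective.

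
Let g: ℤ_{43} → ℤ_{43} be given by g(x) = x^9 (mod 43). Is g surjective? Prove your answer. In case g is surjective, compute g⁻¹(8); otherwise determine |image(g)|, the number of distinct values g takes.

15

g(1) = 1^9 = 1.
g(6): Repeated squaring mod 43: 6^1 ≡ 6, 6^2 ≡ 6² = 36, 6^4 ≡ 36² = 1296 ≡ 6, 6^8 ≡ 6² = 36. Since 9 = 8 + 1, 6^9 ≡ 36·6: 36·6 = 216 ≡ 1. So 6^9 ≡ 1 (mod 43).
So g(1) = g(6) = 1 while 1 ≠ 6, thus g is not injective.
A non-injective map from the 43-element set ℤ_{43} to itself takes at most 42 distinct values, so it cannot be surjective. Thus g is not surjective.
Since g is not surjective, we determine |image(g)|. Computing x^9 mod 43 for each x (by repeated squaring, reducing mod 43 at every step), the values g(0), g(1), …, g(42) are: 0, 1, 39, 32, 16, 22, 1, 42, 22, 35, 41, 35, 39, 21, 4, 16, 41, 41, 32, 27, 8, 11, 32, 35, 16, 11, 2, 2, 27, 39, 22, 4, 8, 2, 8, 21, 1, 42, 21, 27, 11, 4, 42.
The distinct values are {0, 1, 2, 4, 8, 11, 16, 21, 22, 27, 32, 35, 39, 41, 42}; there are 15 of them.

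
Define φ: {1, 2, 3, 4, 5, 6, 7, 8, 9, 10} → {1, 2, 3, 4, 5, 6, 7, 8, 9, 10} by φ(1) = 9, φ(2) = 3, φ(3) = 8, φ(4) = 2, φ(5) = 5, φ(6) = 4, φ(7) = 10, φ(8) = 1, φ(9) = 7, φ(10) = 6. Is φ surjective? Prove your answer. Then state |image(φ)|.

Every element of the codomain has a preimage: 1 = φ(8), 2 = φ(4), 3 = φ(2), 4 = φ(6), 5 = φ(5), 6 = φ(10), 7 = φ(9), 8 = φ(3), 9 = φ(1), 10 = φ(7).
So φ is surjective.
The image of φ is {1, 2, 3, 4, 5, 6, 7, 8, 9, 10}, which has 10 elements.

10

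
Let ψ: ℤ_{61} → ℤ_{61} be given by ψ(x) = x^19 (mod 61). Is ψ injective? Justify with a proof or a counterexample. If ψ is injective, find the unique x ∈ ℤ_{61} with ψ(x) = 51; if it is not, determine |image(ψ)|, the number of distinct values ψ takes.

17

Since 61 is prime, the nonzero elements of ℤ_{61} form a cyclic group of order 60.
As gcd(19, 60) = 1, raising to the 19th power is a bijection on this group: if a^19 ≡ b^19 then (ab^{−1})^19 = 1, and the only element of order dividing gcd(19, 60) = 1 is 1, so a = b.
With ψ(0) = 0 this makes ψ injective on all of ℤ_{61}, hence bijective (finite equal-size domain and codomain). In particular ψ is injective.
Since ψ is injective, we find the preimage of 51. The inverse of x ↦ x^19 on (ℤ_{61})^× is x ↦ x^19, because 19·19 = 361 = 6·60 + 1 ≡ 1 (mod 60) and x^{60} = 1 for x ≠ 0 (Fermat). So ψ⁻¹(51) = 51^19 mod 61.
Repeated squaring mod 61: 51^1 ≡ 51, 51^2 ≡ 51² = 2601 ≡ 39, 51^4 ≡ 39² = 1521 ≡ 57, 51^8 ≡ 57² = 3249 ≡ 16, 51^16 ≡ 16² = 256 ≡ 12. Since 19 = 16 + 2 + 1, 51^19 ≡ 12·39·51: 12·39 = 468 ≡ 41, then 41·51 = 2091 ≡ 17. So 51^19 ≡ 17 (mod 61).
Hence ψ⁻¹(51) = 17.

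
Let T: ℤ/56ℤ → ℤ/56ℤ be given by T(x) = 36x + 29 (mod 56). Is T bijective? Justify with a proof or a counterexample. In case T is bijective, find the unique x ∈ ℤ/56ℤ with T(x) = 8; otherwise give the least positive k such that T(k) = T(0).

14

By definition, injectivity means: for all u, v in the domain, T(u) = T(v) implies u = v.
We have gcd(36, 56) = 4 > 1. Taking u = 0 and v = 14: T(0) = 29 and T(14) = 36·14 + 29 = 533 ≡ 29 (mod 56).
So T(0) = T(14) while 0 ≠ 14, so T is not injective, hence not bijective.
Since T is not bijective, we find the least positive k with T(k) = T(0): this means 36k ≡ 0 (mod 56), i.e. 56 ∣ 36k. Since gcd(36, 56) = 4, dividing through by 4 this holds exactly when 14 ∣ 9k, and as gcd(9, 14) = 1, exactly when 14 ∣ k.
The smallest positive such k is 14.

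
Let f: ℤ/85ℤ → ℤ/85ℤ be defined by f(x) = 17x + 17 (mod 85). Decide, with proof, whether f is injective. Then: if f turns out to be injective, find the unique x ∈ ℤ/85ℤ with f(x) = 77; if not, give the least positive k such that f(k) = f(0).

5

By definition, f is injective if f(a) = f(b) implies a = b.
We have gcd(17, 85) = 17 > 1. Taking a = 0 and b = 5: f(0) = 17 and f(5) = 17·5 + 17 = 102 ≡ 17 (mod 85).
So f(0) = f(5) while 0 ≠ 5, therefore f is not injective.
Since f is not injective, we find the least positive k with f(k) = f(0): this means 17k ≡ 0 (mod 85), i.e. 85 ∣ 17k. Since gcd(17, 85) = 17, dividing through by 17 this holds exactly when 5 ∣ k.
The smallest positive such k is 5.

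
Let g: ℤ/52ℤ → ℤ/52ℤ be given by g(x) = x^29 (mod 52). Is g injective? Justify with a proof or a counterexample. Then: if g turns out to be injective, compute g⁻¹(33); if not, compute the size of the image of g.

g(0) = 0^29 = 0.
g(26): Repeated squaring mod 52: 26^1 ≡ 26, 26^2 ≡ 26² = 676 ≡ 0, 26^4 ≡ 0² = 0, 26^8 ≡ 0² = 0, 26^16 ≡ 0² = 0. Since 29 = 16 + 8 + 4 + 1, 26^29 ≡ 0·0·0·26: 0·0 = 0, then 0·0 = 0, then 0·26 = 0. So 26^29 ≡ 0 (mod 52).
So g(0) = g(26) = 0 while 0 ≠ 26, hence g is not injective.
Since g is not injective, we determine |image(g)|. Computing x^29 mod 52 for each x (by repeated squaring, reducing mod 52 at every step), the values g(0), g(1), …, g(51) are: 0, 1, 32, 35, 36, 5, 28, 11, 8, 29, 4, 7, 12, 13, 40, 19, 48, 49, 44, 15, 24, 21, 16, 43, 20, 25, 0, 27, 32, 9, 36, 31, 28, 37, 8, 3, 4, 33, 12, 39, 40, 45, 48, 23, 44, 41, 24, 47, 16, 17, 20, 51.
The distinct values are {0, 1, 3, 4, 5, 7, 8, 9, 11, 12, 13, 15, 16, 17, 19, 20, 21, 23, 24, 25, 27, 28, 29, 31, 32, 33, 35, 36, 37, 39, 40, 41, 43, 44, 45, 47, 48, 49, 51}; there are 39 of them.

39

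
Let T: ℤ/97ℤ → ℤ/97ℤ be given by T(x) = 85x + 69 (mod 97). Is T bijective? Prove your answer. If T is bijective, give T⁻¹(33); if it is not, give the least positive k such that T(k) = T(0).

If T(s) = T(t), then 85s ≡ 85t (mod 97). Because gcd(85, 97) = 1, we may cancel 85 to get s ≡ t (mod 97).
We now compute 85⁻¹ mod 97 explicitly. Euclid's algorithm: 97 = 1·85 + 12, 85 = 7·12 + 1; back-substituting gives 1 = 8·85 − 7·97, so 85⁻¹ ≡ 8 (mod 97).
For any y ∈ ℤ/97ℤ, x = 8(y − 69) mod 97 satisfies T(x) = 85·8(y − 69) + 69 ≡ y (since 85·8 ≡ 1 mod 97). So every y has a preimage.
Thus T is bijective.
Since T is bijective, we find T⁻¹(33): we need 85x ≡ 33 − 69 ≡ 61 (mod 97). Using 85⁻¹ = 8: x ≡ 8·61 = 488 = 5·97 + 3, so x = 3.
Check: T(3) = 85·3 + 69 = 324 = 3·97 + 33 ≡ 33 (mod 97).

3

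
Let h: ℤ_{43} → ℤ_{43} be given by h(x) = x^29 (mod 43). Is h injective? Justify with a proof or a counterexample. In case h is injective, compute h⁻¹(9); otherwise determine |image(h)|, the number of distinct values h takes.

23

Since 43 is prime, the nonzero elements of ℤ_{43} form a cyclic group of order 42.
As gcd(29, 42) = 1, raising to the 29th power is a bijection on this group: if s^29 ≡ t^29 then (st^{−1})^29 = 1, and the only element of order dividing gcd(29, 42) = 1 is 1, so s = t.
With h(0) = 0 this makes h injective on all of ℤ_{43}, hence bijective (finite equal-size domain and codomain). In particular h is injective.
Since h is injective, we find the preimage of 9. The inverse of x ↦ x^29 on (ℤ_{43})^× is x ↦ x^29, because 29·29 = 841 = 20·42 + 1 ≡ 1 (mod 42) and x^{42} = 1 for x ≠ 0 (Fermat). So h⁻¹(9) = 9^29 mod 43.
Repeated squaring mod 43: 9^1 ≡ 9, 9^2 ≡ 9² = 81 ≡ 38, 9^4 ≡ 38² = 1444 ≡ 25, 9^8 ≡ 25² = 625 ≡ 23, 9^16 ≡ 23² = 529 ≡ 13. Since 29 = 16 + 8 + 4 + 1, 9^29 ≡ 13·23·25·9: 13·23 = 299 ≡ 41, then 41·25 = 1025 ≡ 36, then 36·9 = 324 ≡ 23. So 9^29 ≡ 23 (mod 43).
Hence h⁻¹(9) = 23.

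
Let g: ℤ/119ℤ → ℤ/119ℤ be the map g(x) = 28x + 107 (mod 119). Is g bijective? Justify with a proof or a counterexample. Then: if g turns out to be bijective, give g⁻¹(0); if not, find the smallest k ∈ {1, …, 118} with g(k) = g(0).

17

By definition, g is injective when g(u) = g(v) forces u = v.
We have gcd(28, 119) = 7 > 1. Taking u = 0 and v = 17: g(0) = 107 and g(17) = 28·17 + 107 = 583 ≡ 107 (mod 119).
So g(0) = g(17) while 0 ≠ 17, therefore g is not injective, hence not bijective.
Since g is not bijective, we find the least positive k with g(k) = g(0): this means 28k ≡ 0 (mod 119), i.e. 119 ∣ 28k. Since gcd(28, 119) = 7, dividing through by 7 this holds exactly when 17 ∣ 4k, and as gcd(4, 17) = 1, exactly when 17 ∣ k.
The smallest positive such k is 17.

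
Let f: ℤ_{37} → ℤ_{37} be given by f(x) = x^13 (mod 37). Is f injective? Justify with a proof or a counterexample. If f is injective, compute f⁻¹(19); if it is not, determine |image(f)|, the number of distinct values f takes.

Since 37 is prime, the nonzero elements of ℤ_{37} form a cyclic group of order 36.
As gcd(13, 36) = 1, raising to the 13th power is a bijection on this group: if s^13 ≡ t^13 then (st^{−1})^13 = 1, and the only element of order dividing gcd(13, 36) = 1 is 1, so s = t.
With f(0) = 0 this makes f injective on all of ℤ_{37}, hence bijective (finite equal-size domain and codomain). In particular f is injective.
Since f is injective, we find the preimage of 19. The inverse of x ↦ x^13 on (ℤ_{37})^× is x ↦ x^25, because 13·25 = 325 = 9·36 + 1 ≡ 1 (mod 36) and x^{36} = 1 for x ≠ 0 (Fermat). So f⁻¹(19) = 19^25 mod 37.
Repeated squaring mod 37: 19^1 ≡ 19, 19^2 ≡ 19² = 361 ≡ 28, 19^4 ≡ 28² = 784 ≡ 7, 19^8 ≡ 7² = 49 ≡ 12, 19^16 ≡ 12² = 144 ≡ 33. Since 25 = 16 + 8 + 1, 19^25 ≡ 33·12·19: 33·12 = 396 ≡ 26, then 26·19 = 494 ≡ 13. So 19^25 ≡ 13 (mod 37).
Hence f⁻¹(19) = 13.

13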